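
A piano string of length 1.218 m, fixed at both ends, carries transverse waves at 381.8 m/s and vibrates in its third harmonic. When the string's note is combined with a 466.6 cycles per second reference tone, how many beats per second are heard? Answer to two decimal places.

For a string fixed at both ends, f_n = n·v/(2L) = 3·381.8/(2·1.218) = 470.1970 Hz.
f_beat = |470.1970 − 466.6| = 3.60 Hz.

3.60 Hz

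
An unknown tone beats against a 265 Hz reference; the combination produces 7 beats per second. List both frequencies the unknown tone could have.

|f − 265| = 7, so f = 265 ± 7.

258 Hz or 272 Hz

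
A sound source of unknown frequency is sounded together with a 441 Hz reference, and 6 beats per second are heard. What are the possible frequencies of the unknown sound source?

435 Hz or 447 Hz

|f − 441| = 6, so f = 441 ± 6.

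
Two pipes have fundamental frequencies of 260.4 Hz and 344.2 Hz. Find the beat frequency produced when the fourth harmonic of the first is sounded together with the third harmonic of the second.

9.0 Hz

Fourth harmonic of the first: 4·260.4 = 1041.6 Hz.
Third harmonic of the second: 3·344.2 = 1032.6 Hz.
f_beat = |1041.6 − 1032.6| = 9.0 Hz.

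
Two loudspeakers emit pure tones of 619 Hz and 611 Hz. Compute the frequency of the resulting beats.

8 Hz

Beats arise from superposition of two nearby frequencies; the beat rate is |f₁ − f₂|.
|619 − 611| = 8 Hz.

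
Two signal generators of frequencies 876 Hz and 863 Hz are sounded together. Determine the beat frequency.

The beat frequency equals the magnitude of the frequency difference.
|876 − 863| = 13 Hz.

13 Hz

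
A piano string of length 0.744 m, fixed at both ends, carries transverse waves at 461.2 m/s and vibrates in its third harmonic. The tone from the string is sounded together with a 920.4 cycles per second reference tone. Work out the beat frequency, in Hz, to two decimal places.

For a string fixed at both ends, f_n = n·v/(2L) = 3·461.2/(2·0.744) = 929.8387 Hz.
f_beat = |929.8387 − 920.4| = 9.44 Hz.

9.44 Hz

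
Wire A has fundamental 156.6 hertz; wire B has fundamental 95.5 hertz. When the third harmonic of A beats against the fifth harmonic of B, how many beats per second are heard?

Third harmonic of the first: 3·156.6 = 469.8 Hz.
Fifth harmonic of the second: 5·95.5 = 477.5 Hz.
f_beat = |469.8 − 477.5| = 7.7 Hz.

7.7 Hz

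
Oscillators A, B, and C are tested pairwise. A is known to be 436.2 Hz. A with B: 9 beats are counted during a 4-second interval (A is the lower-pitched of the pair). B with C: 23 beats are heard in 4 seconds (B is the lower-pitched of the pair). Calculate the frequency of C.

A–B: Beat frequency = 9/4 = 2.25 Hz.
B is above A, so f_B = 436.2 + 2.25 = 438.45 Hz.
B–C: Beat frequency = 23/4 = 5.75 Hz.
C is above B, so f_C = 438.45 + 5.75 = 444.2 Hz.

444.2 Hz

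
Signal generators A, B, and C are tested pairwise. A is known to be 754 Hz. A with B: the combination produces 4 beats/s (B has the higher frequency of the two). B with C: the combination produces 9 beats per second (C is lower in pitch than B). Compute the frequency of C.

B is above A, so f_B = 754 + 4 = 758 Hz.
C is below B, so f_C = 758 − 9 = 749 Hz.

749 Hz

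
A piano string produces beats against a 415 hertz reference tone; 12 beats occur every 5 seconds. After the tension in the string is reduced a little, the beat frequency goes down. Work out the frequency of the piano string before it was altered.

Beat frequency = 12/5 = 2.4 Hz.
|f − 415| = 2.4, so the piano string was at either 412.6 Hz or 417.4 Hz.
Lower tension means lower frequency; the adjustment lowers the piano string's frequency.
The beat rate fell, so the adjustment moved the piano string toward 415 Hz — it must have started above the reference.

417.4 Hz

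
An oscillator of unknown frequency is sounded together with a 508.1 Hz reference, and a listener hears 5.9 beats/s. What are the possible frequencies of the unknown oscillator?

|f − 508.1| = 5.9, so f = 508.1 ± 5.9.

502.2 Hz or 514 Hz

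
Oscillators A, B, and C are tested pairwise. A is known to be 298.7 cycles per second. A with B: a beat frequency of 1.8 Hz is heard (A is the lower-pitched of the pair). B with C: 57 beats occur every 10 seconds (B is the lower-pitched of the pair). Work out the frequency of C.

B is above A, so f_B = 298.7 + 1.8 = 300.5 Hz.
B–C: Beat frequency = 57/10 = 5.7 Hz.
C is above B, so f_C = 300.5 + 5.7 = 306.2 Hz.

306.2 Hz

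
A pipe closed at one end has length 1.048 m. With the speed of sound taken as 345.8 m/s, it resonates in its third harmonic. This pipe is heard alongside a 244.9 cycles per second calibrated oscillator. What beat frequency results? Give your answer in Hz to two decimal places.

Closed pipe (odd harmonics): f_n = n·v/(4L) = 3·345.8/(4·1.048) = 247.4714 Hz.
f_beat = |247.4714 − 244.9| = 2.57 Hz.

2.57 Hz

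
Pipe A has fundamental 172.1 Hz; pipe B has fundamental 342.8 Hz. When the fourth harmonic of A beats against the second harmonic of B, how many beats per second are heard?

Fourth harmonic of the first: 4·172.1 = 688.4 Hz.
Second harmonic of the second: 2·342.8 = 685.6 Hz.
f_beat = |688.4 − 685.6| = 2.8 Hz.

2.8 Hz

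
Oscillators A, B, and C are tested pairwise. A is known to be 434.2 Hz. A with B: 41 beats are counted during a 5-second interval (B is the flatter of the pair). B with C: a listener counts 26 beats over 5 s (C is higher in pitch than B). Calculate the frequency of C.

A–B: Beat frequency = 41/5 = 8.2 Hz.
B is below A, so f_B = 434.2 − 8.2 = 426 Hz.
B–C: Beat frequency = 26/5 = 5.2 Hz.
C is above B, so f_C = 426 + 5.2 = 431.2 Hz.

431.2 Hz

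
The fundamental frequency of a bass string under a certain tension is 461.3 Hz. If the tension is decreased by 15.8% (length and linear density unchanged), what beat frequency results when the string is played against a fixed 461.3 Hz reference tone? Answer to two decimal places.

For a string, f ∝ √T, so the new frequency is 461.3·√0.842 = 423.2915 Hz.
f_beat = |423.2915 − 461.3| = 38.01 Hz.

38.01 Hz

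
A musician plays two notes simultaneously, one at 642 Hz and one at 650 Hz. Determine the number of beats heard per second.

8 Hz

Beats arise from superposition of two nearby frequencies; the beat rate is |f₁ − f₂|.
|642 − 650| = 8 Hz.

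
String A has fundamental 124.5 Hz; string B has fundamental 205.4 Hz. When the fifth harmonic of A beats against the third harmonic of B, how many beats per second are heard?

6.3 Hz

Fifth harmonic of the first: 5·124.5 = 622.5 Hz.
Third harmonic of the second: 3·205.4 = 616.2 Hz.
f_beat = |622.5 − 616.2| = 6.3 Hz.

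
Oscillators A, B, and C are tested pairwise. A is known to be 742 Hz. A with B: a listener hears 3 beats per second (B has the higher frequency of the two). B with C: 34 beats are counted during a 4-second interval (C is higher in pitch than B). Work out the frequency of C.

753.5 Hz

B is above A, so f_B = 742 + 3 = 745 Hz.
B–C: Beat frequency = 34/4 = 8.5 Hz.
C is above B, so f_C = 745 + 8.5 = 753.5 Hz.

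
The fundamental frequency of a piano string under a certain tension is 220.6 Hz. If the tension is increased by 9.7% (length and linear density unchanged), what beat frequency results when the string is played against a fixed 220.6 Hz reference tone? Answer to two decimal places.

For a string, f ∝ √T, so the new frequency is 220.6·√1.097 = 231.0515 Hz.
f_beat = |231.0515 − 220.6| = 10.45 Hz.

10.45 Hz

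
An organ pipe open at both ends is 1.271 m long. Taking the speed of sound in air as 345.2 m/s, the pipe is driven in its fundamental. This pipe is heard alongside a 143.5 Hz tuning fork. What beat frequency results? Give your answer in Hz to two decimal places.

Open pipe: f_n = n·v/(2L) = 1·345.2/(2·1.271) = 135.7986 Hz.
f_beat = |135.7986 − 143.5| = 7.70 Hz.

7.70 Hz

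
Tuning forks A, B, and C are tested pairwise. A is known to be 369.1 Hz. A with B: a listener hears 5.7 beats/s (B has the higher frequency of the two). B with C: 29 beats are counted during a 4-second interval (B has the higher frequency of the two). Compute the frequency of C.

B is above A, so f_B = 369.1 + 5.7 = 374.8 Hz.
B–C: Beat frequency = 29/4 = 7.25 Hz.
C is below B, so f_C = 374.8 − 7.25 = 367.55 Hz.

367.55 Hz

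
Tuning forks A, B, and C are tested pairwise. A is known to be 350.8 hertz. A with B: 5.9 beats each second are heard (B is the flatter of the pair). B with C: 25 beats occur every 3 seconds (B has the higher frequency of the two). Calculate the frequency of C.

B is below A, so f_B = 350.8 − 5.9 = 344.9 Hz.
B–C: Beat frequency = 25/3 = 8.3333 Hz.
C is below B, so f_C = 344.9 − 8.3333 = 336.5667 Hz.

336.5667 Hz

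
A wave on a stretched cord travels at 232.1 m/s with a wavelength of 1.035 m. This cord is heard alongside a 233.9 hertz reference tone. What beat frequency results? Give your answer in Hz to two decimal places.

Source frequency f = v/λ = 232.1/1.035 = 224.2512 Hz.
f_beat = |224.2512 − 233.9| = 9.65 Hz.

9.65 Hz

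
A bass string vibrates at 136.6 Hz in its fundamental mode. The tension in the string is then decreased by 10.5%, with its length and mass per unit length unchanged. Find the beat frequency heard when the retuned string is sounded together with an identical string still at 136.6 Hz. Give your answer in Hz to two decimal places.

For a string, f ∝ √T, so the new frequency is 136.6·√0.895 = 129.2297 Hz.
f_beat = |129.2297 − 136.6| = 7.37 Hz.

7.37 Hz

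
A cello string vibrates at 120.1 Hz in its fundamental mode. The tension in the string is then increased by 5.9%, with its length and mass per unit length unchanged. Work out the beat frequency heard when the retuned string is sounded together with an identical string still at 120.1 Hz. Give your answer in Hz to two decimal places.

3.49 Hz

For a string, f ∝ √T, so the new frequency is 120.1·√1.059 = 123.5922 Hz.
f_beat = |123.5922 − 120.1| = 3.49 Hz.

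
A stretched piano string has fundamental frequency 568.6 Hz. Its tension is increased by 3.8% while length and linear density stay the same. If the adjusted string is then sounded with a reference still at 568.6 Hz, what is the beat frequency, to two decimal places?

10.70 Hz

For a string, f ∝ √T, so the new frequency is 568.6·√1.038 = 579.3027 Hz.
f_beat = |579.3027 − 568.6| = 10.70 Hz.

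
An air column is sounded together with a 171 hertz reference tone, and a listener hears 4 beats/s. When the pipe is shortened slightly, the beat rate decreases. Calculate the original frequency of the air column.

167 Hz

|f − 171| = 4, so the air column was at either 167 Hz or 175 Hz.
A shorter pipe has a higher fundamental; the adjustment raises the air column's frequency.
The beat rate fell, so the adjustment moved the air column toward 171 Hz — it must have started below the reference.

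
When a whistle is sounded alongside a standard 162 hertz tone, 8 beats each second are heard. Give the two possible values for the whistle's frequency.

|f − 162| = 8, so f = 162 ± 8.

154 Hz or 170 Hz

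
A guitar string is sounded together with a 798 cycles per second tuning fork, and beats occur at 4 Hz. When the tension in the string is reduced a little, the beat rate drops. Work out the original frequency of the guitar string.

|f − 798| = 4, so the guitar string was at either 794 Hz or 802 Hz.
Lower tension means lower frequency; the adjustment lowers the guitar string's frequency.
The beat rate fell, so the adjustment moved the guitar string toward 798 Hz — it must have started above the reference.

802 Hz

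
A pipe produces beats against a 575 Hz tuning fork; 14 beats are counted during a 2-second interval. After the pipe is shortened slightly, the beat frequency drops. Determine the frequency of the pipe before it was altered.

Beat frequency = 14/2 = 7 Hz.
|f − 575| = 7, so the pipe was at either 568 Hz or 582 Hz.
A shorter pipe has a higher fundamental; the adjustment raises the pipe's frequency.
The beat rate fell, so the adjustment moved the pipe toward 575 Hz — it must have started below the reference.

568 Hz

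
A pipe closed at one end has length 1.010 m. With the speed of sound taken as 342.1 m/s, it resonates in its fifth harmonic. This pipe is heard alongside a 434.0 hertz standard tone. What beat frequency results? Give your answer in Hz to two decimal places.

10.61 Hz

Closed pipe (odd harmonics): f_n = n·v/(4L) = 5·342.1/(4·1.010) = 423.3911 Hz.
f_beat = |423.3911 − 434.0| = 10.61 Hz.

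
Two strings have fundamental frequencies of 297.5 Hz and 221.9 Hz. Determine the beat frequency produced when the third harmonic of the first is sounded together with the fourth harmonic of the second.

4.9 Hz

Third harmonic of the first: 3·297.5 = 892.5 Hz.
Fourth harmonic of the second: 4·221.9 = 887.6 Hz.
f_beat = |892.5 − 887.6| = 4.9 Hz.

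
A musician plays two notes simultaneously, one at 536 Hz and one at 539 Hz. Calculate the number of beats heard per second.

Beats arise from superposition of two nearby frequencies; the beat rate is |f₁ − f₂|.
|536 − 539| = 3 Hz.

3 Hz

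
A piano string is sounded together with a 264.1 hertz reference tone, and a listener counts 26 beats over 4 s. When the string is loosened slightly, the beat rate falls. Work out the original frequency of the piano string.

270.6 Hz

Beat frequency = 26/4 = 6.5 Hz.
|f − 264.1| = 6.5, so the piano string was at either 257.6 Hz or 270.6 Hz.
Reducing tension lowers a string's frequency; the adjustment lowers the piano string's frequency.
The beat rate fell, so the adjustment moved the piano string toward 264.1 Hz — it must have started above the reference.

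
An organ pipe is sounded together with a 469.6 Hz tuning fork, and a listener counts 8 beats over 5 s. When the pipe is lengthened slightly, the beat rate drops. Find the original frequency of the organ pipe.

Beat frequency = 8/5 = 1.6 Hz.
|f − 469.6| = 1.6, so the organ pipe was at either 468 Hz or 471.2 Hz.
A longer pipe has a lower fundamental; the adjustment lowers the organ pipe's frequency.
The beat rate fell, so the adjustment moved the organ pipe toward 469.6 Hz — it must have started above the reference.

471.2 Hz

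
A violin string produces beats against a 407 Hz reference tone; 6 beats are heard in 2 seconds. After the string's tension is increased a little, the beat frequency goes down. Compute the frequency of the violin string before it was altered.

Beat frequency = 6/2 = 3 Hz.
|f − 407| = 3, so the violin string was at either 404 Hz or 410 Hz.
Higher tension means higher frequency; the adjustment raises the violin string's frequency.
The beat rate fell, so the adjustment moved the violin string toward 407 Hz — it must have started below the reference.

404 Hz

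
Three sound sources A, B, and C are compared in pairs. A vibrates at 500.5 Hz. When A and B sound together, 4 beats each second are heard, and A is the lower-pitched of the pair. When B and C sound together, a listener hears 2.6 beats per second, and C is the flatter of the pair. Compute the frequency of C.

B is above A, so f_B = 500.5 + 4 = 504.5 Hz.
C is below B, so f_C = 504.5 − 2.6 = 501.9 Hz.

501.9 Hz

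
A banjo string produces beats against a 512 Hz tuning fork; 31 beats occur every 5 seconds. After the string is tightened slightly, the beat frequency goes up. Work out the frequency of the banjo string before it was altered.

518.2 Hz

Beat frequency = 31/5 = 6.2 Hz.
|f − 512| = 6.2, so the banjo string was at either 505.8 Hz or 518.2 Hz.
Increasing tension raises a string's frequency; the adjustment raises the banjo string's frequency.
The beat rate rose, so the adjustment moved the banjo string further from 512 Hz — it was already above the reference.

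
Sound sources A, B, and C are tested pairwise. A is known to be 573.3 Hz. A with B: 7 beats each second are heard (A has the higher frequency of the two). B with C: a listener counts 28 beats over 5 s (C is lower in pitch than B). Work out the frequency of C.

B is below A, so f_B = 573.3 − 7 = 566.3 Hz.
B–C: Beat frequency = 28/5 = 5.6 Hz.
C is below B, so f_C = 566.3 − 5.6 = 560.7 Hz.

560.7 Hz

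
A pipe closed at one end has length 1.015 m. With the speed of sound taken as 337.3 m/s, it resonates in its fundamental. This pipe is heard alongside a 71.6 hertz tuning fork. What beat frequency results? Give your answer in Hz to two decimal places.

Closed pipe (odd harmonics): f_n = n·v/(4L) = 1·337.3/(4·1.015) = 83.0788 Hz.
f_beat = |83.0788 − 71.6| = 11.48 Hz.

11.48 Hz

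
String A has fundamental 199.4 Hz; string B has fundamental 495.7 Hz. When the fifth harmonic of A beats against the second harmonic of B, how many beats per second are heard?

Fifth harmonic of the first: 5·199.4 = 997.0 Hz.
Second harmonic of the second: 2·495.7 = 991.4 Hz.
f_beat = |997.0 − 991.4| = 5.6 Hz.

5.6 Hz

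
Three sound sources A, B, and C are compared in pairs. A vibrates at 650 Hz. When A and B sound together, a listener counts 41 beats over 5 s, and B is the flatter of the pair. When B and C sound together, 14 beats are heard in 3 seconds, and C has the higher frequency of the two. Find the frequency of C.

A–B: Beat frequency = 41/5 = 8.2 Hz.
B is below A, so f_B = 650 − 8.2 = 641.8 Hz.
B–C: Beat frequency = 14/3 = 4.6667 Hz.
C is above B, so f_C = 641.8 + 4.6667 = 646.4667 Hz.

646.4667 Hz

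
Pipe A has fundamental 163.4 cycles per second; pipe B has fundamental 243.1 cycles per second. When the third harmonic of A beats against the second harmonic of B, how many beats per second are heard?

Third harmonic of the first: 3·163.4 = 490.2 Hz.
Second harmonic of the second: 2·243.1 = 486.2 Hz.
f_beat = |490.2 − 486.2| = 4.0 Hz.

4.0 Hz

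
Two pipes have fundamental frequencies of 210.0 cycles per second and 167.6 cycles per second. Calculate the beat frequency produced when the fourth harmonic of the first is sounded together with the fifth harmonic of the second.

Fourth harmonic of the first: 4·210.0 = 840.0 Hz.
Fifth harmonic of the second: 5·167.6 = 838.0 Hz.
f_beat = |840.0 − 838.0| = 2.0 Hz.

2.0 Hz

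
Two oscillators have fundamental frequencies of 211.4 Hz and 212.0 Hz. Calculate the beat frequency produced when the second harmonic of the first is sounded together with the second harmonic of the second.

Second harmonic of the first: 2·211.4 = 422.8 Hz.
Second harmonic of the second: 2·212.0 = 424.0 Hz.
f_beat = |422.8 − 424.0| = 1.2 Hz.

1.2 Hz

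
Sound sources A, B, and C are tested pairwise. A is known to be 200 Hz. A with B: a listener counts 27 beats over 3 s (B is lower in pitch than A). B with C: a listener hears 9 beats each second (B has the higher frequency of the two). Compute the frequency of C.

A–B: Beat frequency = 27/3 = 9 Hz.
B is below A, so f_B = 200 − 9 = 191 Hz.
C is below B, so f_C = 191 − 9 = 182 Hz.

182 Hz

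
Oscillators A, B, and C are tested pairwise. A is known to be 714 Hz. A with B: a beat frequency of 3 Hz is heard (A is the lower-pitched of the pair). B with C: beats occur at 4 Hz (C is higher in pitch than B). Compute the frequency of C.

B is above A, so f_B = 714 + 3 = 717 Hz.
C is above B, so f_C = 717 + 4 = 721 Hz.

721 Hz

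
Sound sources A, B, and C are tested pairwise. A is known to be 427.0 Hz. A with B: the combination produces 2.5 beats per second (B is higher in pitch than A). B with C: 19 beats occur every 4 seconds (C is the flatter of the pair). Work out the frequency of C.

B is above A, so f_B = 427.0 + 2.5 = 429.5 Hz.
B–C: Beat frequency = 19/4 = 4.75 Hz.
C is below B, so f_C = 429.5 − 4.75 = 424.75 Hz.

424.75 Hz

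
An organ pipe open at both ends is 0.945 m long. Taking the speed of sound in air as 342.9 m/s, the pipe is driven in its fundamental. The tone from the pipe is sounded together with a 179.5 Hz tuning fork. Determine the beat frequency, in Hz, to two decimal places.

1.93 Hz

Open pipe: f_n = n·v/(2L) = 1·342.9/(2·0.945) = 181.4286 Hz.
f_beat = |181.4286 − 179.5| = 1.93 Hz.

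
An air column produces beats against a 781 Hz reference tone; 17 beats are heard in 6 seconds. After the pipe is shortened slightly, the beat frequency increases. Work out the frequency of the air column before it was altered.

Beat frequency = 17/6 = 2.8333 Hz.
|f − 781| = 2.8333, so the air column was at either 778.1667 Hz or 783.8333 Hz.
A shorter pipe has a higher fundamental; the adjustment raises the air column's frequency.
The beat rate rose, so the adjustment moved the air column further from 781 Hz — it was already above the reference.

783.8333 Hz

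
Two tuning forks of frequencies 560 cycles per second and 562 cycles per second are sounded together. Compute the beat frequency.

The beat frequency equals the magnitude of the frequency difference.
|560 − 562| = 2 Hz.

2 Hz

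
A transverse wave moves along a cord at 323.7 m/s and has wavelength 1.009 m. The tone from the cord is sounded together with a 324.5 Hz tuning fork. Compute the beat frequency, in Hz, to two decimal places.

3.69 Hz

Source frequency f = v/λ = 323.7/1.009 = 320.8127 Hz.
f_beat = |320.8127 − 324.5| = 3.69 Hz.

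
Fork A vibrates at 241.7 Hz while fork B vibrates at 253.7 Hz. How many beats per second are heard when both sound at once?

The beat frequency equals the magnitude of the frequency difference.
|241.7 − 253.7| = 12 Hz.

12 Hz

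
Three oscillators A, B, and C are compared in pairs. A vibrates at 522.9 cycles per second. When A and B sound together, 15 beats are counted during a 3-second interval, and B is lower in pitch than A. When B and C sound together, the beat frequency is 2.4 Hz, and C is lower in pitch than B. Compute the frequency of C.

A–B: Beat frequency = 15/3 = 5 Hz.
B is below A, so f_B = 522.9 − 5 = 517.9 Hz.
C is below B, so f_C = 517.9 − 2.4 = 515.5 Hz.

515.5 Hz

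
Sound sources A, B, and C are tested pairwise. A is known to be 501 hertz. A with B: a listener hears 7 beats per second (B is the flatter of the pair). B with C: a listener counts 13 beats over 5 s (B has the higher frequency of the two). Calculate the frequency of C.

491.4 Hz

B is below A, so f_B = 501 − 7 = 494 Hz.
B–C: Beat frequency = 13/5 = 2.6 Hz.
C is below B, so f_C = 494 − 2.6 = 491.4 Hz.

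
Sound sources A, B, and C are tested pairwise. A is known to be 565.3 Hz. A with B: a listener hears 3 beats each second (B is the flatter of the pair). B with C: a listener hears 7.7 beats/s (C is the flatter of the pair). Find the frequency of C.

554.6 Hz

B is below A, so f_B = 565.3 − 3 = 562.3 Hz.
C is below B, so f_C = 562.3 − 7.7 = 554.6 Hz.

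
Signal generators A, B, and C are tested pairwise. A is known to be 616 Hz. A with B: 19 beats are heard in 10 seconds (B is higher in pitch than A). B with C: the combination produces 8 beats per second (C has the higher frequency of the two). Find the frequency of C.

A–B: Beat frequency = 19/10 = 1.9 Hz.
B is above A, so f_B = 616 + 1.9 = 617.9 Hz.
C is above B, so f_C = 617.9 + 8 = 625.9 Hz.

625.9 Hz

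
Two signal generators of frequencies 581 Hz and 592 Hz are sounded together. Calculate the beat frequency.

The beat frequency equals the magnitude of the frequency difference.
|581 − 592| = 11 Hz.

11 Hz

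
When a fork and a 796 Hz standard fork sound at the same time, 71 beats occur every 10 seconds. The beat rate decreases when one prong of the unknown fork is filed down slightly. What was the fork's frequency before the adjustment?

Beat frequency = 71/10 = 7.1 Hz.
|f − 796| = 7.1, so the fork was at either 788.9 Hz or 803.1 Hz.
Filing a prong removes mass and raises the fork's frequency; the adjustment raises the fork's frequency.
The beat rate fell, so the adjustment moved the fork toward 796 Hz — it must have started below the reference.

788.9 Hz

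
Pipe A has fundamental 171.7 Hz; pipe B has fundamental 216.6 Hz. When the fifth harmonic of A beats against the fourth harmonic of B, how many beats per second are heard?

Fifth harmonic of the first: 5·171.7 = 858.5 Hz.
Fourth harmonic of the second: 4·216.6 = 866.4 Hz.
f_beat = |858.5 − 866.4| = 7.9 Hz.

7.9 Hz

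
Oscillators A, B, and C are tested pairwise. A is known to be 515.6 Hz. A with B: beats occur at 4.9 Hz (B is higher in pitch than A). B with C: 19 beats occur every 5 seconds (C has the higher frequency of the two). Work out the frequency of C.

524.3 Hz

B is above A, so f_B = 515.6 + 4.9 = 520.5 Hz.
B–C: Beat frequency = 19/5 = 3.8 Hz.
C is above B, so f_C = 520.5 + 3.8 = 524.3 Hz.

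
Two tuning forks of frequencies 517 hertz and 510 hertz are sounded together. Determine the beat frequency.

7 Hz

The beat frequency equals the magnitude of the frequency difference.
|517 − 510| = 7 Hz.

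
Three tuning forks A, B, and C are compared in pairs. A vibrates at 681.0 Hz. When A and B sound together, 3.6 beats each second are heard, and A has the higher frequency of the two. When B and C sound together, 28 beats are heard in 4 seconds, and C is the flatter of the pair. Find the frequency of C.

670.4 Hz

B is below A, so f_B = 681.0 − 3.6 = 677.4 Hz.
B–C: Beat frequency = 28/4 = 7 Hz.
C is below B, so f_C = 677.4 − 7 = 670.4 Hz.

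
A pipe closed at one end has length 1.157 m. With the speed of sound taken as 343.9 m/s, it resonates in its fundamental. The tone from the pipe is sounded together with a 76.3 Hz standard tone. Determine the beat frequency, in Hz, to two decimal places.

Closed pipe (odd harmonics): f_n = n·v/(4L) = 1·343.9/(4·1.157) = 74.3086 Hz.
f_beat = |74.3086 − 76.3| = 1.99 Hz.

1.99 Hz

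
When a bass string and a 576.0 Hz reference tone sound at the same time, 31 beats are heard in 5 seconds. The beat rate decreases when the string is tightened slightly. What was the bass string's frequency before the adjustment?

Beat frequency = 31/5 = 6.2 Hz.
|f − 576.0| = 6.2, so the bass string was at either 569.8 Hz or 582.2 Hz.
Increasing tension raises a string's frequency; the adjustment raises the bass string's frequency.
The beat rate fell, so the adjustment moved the bass string toward 576.0 Hz — it must have started below the reference.

569.8 Hz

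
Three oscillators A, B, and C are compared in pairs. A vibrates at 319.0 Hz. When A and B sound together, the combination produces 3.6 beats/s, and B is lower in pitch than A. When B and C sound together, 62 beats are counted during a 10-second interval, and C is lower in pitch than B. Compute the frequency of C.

309.2 Hz

B is below A, so f_B = 319.0 − 3.6 = 315.4 Hz.
B–C: Beat frequency = 62/10 = 6.2 Hz.
C is below B, so f_C = 315.4 − 6.2 = 309.2 Hz.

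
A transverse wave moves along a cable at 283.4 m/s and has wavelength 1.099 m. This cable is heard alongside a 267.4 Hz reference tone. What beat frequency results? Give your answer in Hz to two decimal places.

9.53 Hz

Source frequency f = v/λ = 283.4/1.099 = 257.8708 Hz.
f_beat = |257.8708 − 267.4| = 9.53 Hz.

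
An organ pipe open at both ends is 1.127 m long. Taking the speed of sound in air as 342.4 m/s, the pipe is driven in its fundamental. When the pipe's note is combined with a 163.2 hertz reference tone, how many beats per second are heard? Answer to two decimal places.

Open pipe: f_n = n·v/(2L) = 1·342.4/(2·1.127) = 151.9077 Hz.
f_beat = |151.9077 − 163.2| = 11.29 Hz.

11.29 Hz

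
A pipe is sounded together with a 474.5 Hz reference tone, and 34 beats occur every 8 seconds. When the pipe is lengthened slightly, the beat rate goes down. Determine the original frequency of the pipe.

478.75 Hz

Beat frequency = 34/8 = 4.25 Hz.
|f − 474.5| = 4.25, so the pipe was at either 470.25 Hz or 478.75 Hz.
A longer pipe has a lower fundamental; the adjustment lowers the pipe's frequency.
The beat rate fell, so the adjustment moved the pipe toward 474.5 Hz — it must have started above the reference.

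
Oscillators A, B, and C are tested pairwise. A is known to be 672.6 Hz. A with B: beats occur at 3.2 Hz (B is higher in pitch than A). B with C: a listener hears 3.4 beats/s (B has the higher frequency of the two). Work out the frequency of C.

B is above A, so f_B = 672.6 + 3.2 = 675.8 Hz.
C is below B, so f_C = 675.8 − 3.4 = 672.4 Hz.

672.4 Hz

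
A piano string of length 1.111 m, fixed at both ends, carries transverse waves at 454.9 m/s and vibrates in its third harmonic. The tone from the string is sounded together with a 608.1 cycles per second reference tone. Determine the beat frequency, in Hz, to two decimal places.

For a string fixed at both ends, f_n = n·v/(2L) = 3·454.9/(2·1.111) = 614.1764 Hz.
f_beat = |614.1764 − 608.1| = 6.08 Hz.

6.08 Hz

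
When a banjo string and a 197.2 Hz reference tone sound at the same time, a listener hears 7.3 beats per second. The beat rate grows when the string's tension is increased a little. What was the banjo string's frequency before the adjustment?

204.5 Hz

|f − 197.2| = 7.3, so the banjo string was at either 189.9 Hz or 204.5 Hz.
Higher tension means higher frequency; the adjustment raises the banjo string's frequency.
The beat rate rose, so the adjustment moved the banjo string further from 197.2 Hz — it was already above the reference.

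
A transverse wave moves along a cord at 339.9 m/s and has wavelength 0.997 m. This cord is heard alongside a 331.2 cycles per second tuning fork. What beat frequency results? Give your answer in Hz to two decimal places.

Source frequency f = v/λ = 339.9/0.997 = 340.9228 Hz.
f_beat = |340.9228 − 331.2| = 9.72 Hz.

9.72 Hz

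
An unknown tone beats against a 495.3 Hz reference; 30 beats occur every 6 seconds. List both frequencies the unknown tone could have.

490.3 Hz or 500.3 Hz

Beat frequency = 30/6 = 5 Hz.
|f − 495.3| = 5, so f = 495.3 ± 5.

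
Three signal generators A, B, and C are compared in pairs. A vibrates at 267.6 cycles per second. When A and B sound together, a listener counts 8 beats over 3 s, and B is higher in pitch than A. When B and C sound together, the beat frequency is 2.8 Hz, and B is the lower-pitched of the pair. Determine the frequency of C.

273.0667 Hz

A–B: Beat frequency = 8/3 = 2.6667 Hz.
B is above A, so f_B = 267.6 + 2.6667 = 270.2667 Hz.
C is above B, so f_C = 270.2667 + 2.8 = 273.0667 Hz.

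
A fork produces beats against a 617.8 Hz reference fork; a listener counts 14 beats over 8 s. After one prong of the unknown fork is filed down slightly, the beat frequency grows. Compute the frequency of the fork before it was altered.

Beat frequency = 14/8 = 1.75 Hz.
|f − 617.8| = 1.75, so the fork was at either 616.05 Hz or 619.55 Hz.
Filing a prong removes mass and raises the fork's frequency; the adjustment raises the fork's frequency.
The beat rate rose, so the adjustment moved the fork further from 617.8 Hz — it was already above the reference.

619.55 Hz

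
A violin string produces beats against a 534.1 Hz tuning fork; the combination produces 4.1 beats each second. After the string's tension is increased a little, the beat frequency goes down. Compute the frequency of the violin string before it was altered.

|f − 534.1| = 4.1, so the violin string was at either 530 Hz or 538.2 Hz.
Higher tension means higher frequency; the adjustment raises the violin string's frequency.
The beat rate fell, so the adjustment moved the violin string toward 534.1 Hz — it must have started below the reference.

530 Hz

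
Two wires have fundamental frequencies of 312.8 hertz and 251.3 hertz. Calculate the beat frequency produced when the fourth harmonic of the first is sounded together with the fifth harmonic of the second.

Fourth harmonic of the first: 4·312.8 = 1251.2 Hz.
Fifth harmonic of the second: 5·251.3 = 1256.5 Hz.
f_beat = |1251.2 − 1256.5| = 5.3 Hz.

5.3 Hz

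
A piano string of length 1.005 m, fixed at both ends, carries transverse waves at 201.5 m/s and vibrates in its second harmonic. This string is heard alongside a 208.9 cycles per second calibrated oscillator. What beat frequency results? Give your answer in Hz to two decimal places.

8.40 Hz

For a string fixed at both ends, f_n = n·v/(2L) = 2·201.5/(2·1.005) = 200.4975 Hz.
f_beat = |200.4975 − 208.9| = 8.40 Hz.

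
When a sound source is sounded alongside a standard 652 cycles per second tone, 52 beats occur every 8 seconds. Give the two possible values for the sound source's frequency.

Beat frequency = 52/8 = 6.5 Hz.
|f − 652| = 6.5, so f = 652 ± 6.5.

645.5 Hz or 658.5 Hz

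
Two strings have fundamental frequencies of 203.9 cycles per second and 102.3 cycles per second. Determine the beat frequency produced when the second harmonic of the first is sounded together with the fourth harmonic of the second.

Second harmonic of the first: 2·203.9 = 407.8 Hz.
Fourth harmonic of the second: 4·102.3 = 409.2 Hz.
f_beat = |407.8 − 409.2| = 1.4 Hz.

1.4 Hz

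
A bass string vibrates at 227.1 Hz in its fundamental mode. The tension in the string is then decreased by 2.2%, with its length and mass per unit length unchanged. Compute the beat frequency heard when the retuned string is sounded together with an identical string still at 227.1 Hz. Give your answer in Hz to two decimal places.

2.51 Hz

For a string, f ∝ √T, so the new frequency is 227.1·√0.978 = 224.5880 Hz.
f_beat = |224.5880 − 227.1| = 2.51 Hz.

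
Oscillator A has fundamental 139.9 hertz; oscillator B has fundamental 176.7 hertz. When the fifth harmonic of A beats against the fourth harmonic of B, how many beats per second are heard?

7.3 Hz

Fifth harmonic of the first: 5·139.9 = 699.5 Hz.
Fourth harmonic of the second: 4·176.7 = 706.8 Hz.
f_beat = |699.5 − 706.8| = 7.3 Hz.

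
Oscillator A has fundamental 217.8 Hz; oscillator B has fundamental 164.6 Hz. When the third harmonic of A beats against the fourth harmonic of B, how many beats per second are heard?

5.0 Hz

Third harmonic of the first: 3·217.8 = 653.4 Hz.
Fourth harmonic of the second: 4·164.6 = 658.4 Hz.
f_beat = |653.4 − 658.4| = 5.0 Hz.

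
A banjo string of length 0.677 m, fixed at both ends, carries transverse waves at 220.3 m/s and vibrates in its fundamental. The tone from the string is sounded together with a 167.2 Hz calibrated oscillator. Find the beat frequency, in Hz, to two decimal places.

4.50 Hz

For a string fixed at both ends, f_n = n·v/(2L) = 1·220.3/(2·0.677) = 162.7031 Hz.
f_beat = |162.7031 − 167.2| = 4.50 Hz.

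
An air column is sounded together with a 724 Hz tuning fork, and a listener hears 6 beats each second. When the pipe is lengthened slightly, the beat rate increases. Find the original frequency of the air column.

|f − 724| = 6, so the air column was at either 718 Hz or 730 Hz.
A longer pipe has a lower fundamental; the adjustment lowers the air column's frequency.
The beat rate rose, so the adjustment moved the air column further from 724 Hz — it was already below the reference.

718 Hz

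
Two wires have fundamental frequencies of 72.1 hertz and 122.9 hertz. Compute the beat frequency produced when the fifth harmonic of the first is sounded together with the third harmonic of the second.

8.2 Hz

Fifth harmonic of the first: 5·72.1 = 360.5 Hz.
Third harmonic of the second: 3·122.9 = 368.7 Hz.
f_beat = |360.5 − 368.7| = 8.2 Hz.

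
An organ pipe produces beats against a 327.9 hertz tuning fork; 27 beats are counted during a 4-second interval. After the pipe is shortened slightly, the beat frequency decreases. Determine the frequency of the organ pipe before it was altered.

321.15 Hz

Beat frequency = 27/4 = 6.75 Hz.
|f − 327.9| = 6.75, so the organ pipe was at either 321.15 Hz or 334.65 Hz.
A shorter pipe has a higher fundamental; the adjustment raises the organ pipe's frequency.
The beat rate fell, so the adjustment moved the organ pipe toward 327.9 Hz — it must have started below the reference.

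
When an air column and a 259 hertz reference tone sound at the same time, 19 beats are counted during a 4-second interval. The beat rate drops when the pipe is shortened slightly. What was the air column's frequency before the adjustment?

Beat frequency = 19/4 = 4.75 Hz.
|f − 259| = 4.75, so the air column was at either 254.25 Hz or 263.75 Hz.
A shorter pipe has a higher fundamental; the adjustment raises the air column's frequency.
The beat rate fell, so the adjustment moved the air column toward 259 Hz — it must have started below the reference.

254.25 Hz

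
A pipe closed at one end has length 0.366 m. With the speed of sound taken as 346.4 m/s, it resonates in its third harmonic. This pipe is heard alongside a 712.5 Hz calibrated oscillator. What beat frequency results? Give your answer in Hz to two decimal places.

2.66 Hz

Closed pipe (odd harmonics): f_n = n·v/(4L) = 3·346.4/(4·0.366) = 709.8361 Hz.
f_beat = |709.8361 − 712.5| = 2.66 Hz.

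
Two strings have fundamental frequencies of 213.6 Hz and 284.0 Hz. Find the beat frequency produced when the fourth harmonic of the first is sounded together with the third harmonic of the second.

Fourth harmonic of the first: 4·213.6 = 854.4 Hz.
Third harmonic of the second: 3·284.0 = 852.0 Hz.
f_beat = |854.4 − 852.0| = 2.4 Hz.

2.4 Hz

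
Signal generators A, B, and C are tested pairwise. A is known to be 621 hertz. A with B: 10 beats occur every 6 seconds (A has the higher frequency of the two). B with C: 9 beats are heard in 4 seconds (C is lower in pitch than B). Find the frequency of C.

A–B: Beat frequency = 10/6 = 1.6667 Hz.
B is below A, so f_B = 621 − 1.6667 = 619.3333 Hz.
B–C: Beat frequency = 9/4 = 2.25 Hz.
C is below B, so f_C = 619.3333 − 2.25 = 617.0833 Hz.

617.0833 Hz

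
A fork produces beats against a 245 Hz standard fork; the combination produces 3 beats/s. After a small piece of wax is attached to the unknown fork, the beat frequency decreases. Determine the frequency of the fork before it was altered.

248 Hz

|f − 245| = 3, so the fork was at either 242 Hz or 248 Hz.
Loading a fork with wax lowers its frequency; the adjustment lowers the fork's frequency.
The beat rate fell, so the adjustment moved the fork toward 245 Hz — it must have started above the reference.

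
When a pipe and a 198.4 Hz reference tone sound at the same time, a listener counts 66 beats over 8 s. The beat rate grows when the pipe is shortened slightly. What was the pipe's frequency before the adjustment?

Beat frequency = 66/8 = 8.25 Hz.
|f − 198.4| = 8.25, so the pipe was at either 190.15 Hz or 206.65 Hz.
A shorter pipe has a higher fundamental; the adjustment raises the pipe's frequency.
The beat rate rose, so the adjustment moved the pipe further from 198.4 Hz — it was already above the reference.

206.65 Hz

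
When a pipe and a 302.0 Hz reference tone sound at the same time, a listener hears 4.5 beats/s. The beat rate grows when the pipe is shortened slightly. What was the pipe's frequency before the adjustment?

306.5 Hz

|f − 302.0| = 4.5, so the pipe was at either 297.5 Hz or 306.5 Hz.
A shorter pipe has a higher fundamental; the adjustment raises the pipe's frequency.
The beat rate rose, so the adjustment moved the pipe further from 302.0 Hz — it was already above the reference.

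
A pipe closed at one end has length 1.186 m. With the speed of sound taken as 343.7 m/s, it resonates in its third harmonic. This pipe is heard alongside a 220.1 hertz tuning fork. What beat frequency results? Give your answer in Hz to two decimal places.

Closed pipe (odd harmonics): f_n = n·v/(4L) = 3·343.7/(4·1.186) = 217.3482 Hz.
f_beat = |217.3482 − 220.1| = 2.75 Hz.

2.75 Hz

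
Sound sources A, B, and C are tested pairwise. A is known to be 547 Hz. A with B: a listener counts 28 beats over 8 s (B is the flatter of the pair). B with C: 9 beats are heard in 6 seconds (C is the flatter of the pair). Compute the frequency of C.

A–B: Beat frequency = 28/8 = 3.5 Hz.
B is below A, so f_B = 547 − 3.5 = 543.5 Hz.
B–C: Beat frequency = 9/6 = 1.5 Hz.
C is below B, so f_C = 543.5 − 1.5 = 542 Hz.

542 Hz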